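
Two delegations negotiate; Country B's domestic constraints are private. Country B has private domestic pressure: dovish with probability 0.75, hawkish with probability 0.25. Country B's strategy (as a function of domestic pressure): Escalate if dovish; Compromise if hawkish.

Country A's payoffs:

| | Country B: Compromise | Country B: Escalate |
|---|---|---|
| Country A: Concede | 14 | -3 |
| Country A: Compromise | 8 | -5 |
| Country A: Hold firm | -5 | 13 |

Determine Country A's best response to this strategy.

Compute Country A's expected payoff for each action, taking the expectation over Country B's type.
E[Concede] = 0.75·(-3) + 0.25·(14) = 1.25
E[Compromise] = 0.75·(-5) + 0.25·(8) = -1.75
E[Hold firm] = 0.75·(13) + 0.25·(-5) = 8.5
Best response: Hold firm (8.5 is the largest).

Hold firm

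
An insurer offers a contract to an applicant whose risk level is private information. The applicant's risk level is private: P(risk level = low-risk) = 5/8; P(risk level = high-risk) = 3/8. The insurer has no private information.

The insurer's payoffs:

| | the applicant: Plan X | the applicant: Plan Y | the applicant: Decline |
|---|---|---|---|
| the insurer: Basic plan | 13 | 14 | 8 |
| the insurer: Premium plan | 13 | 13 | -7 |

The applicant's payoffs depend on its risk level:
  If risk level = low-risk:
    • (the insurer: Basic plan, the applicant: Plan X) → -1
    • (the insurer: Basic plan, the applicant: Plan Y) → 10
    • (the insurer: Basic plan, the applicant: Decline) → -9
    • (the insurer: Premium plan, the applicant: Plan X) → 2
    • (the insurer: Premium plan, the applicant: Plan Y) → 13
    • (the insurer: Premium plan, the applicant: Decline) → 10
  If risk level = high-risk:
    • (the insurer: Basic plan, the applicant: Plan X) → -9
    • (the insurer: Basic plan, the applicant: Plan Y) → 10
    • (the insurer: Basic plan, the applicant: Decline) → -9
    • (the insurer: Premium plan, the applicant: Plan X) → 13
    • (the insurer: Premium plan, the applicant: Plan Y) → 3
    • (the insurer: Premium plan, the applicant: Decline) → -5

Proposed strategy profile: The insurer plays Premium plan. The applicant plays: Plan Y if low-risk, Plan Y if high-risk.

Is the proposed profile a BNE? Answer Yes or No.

A profile is a BNE iff every type of every player is best-responding given beliefs about the other side.
The insurer plays Premium plan: E[Premium plan] = 5/8·(13) + 3/8·(13) = 13; E[Basic plan] = 14. Not best-responding. ✗
The applicant (risk level low-risk), facing Premium plan: Plan X gives 2, Plan Y gives 13, Decline gives 10. Proposed Plan Y is best. ✓
The applicant (risk level high-risk), facing Premium plan: Plan X gives 13, Plan Y gives 3, Decline gives -5. Proposed Plan Y is not best — profitable deviation exists. ✗

No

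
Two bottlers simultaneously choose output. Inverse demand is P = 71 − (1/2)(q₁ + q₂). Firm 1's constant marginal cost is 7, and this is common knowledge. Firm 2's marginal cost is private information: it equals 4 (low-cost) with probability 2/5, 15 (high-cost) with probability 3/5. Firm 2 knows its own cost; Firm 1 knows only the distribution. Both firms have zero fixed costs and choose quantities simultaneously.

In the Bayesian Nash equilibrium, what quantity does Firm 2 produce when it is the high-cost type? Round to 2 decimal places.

33.47

Firm 2 with cost c maximizes (71 − (1/2)(q₁+q₂) − c)·q₂, giving q₂(c) = (71 − c − (1/2)q₁).
E[c₂] = 2/5·4 + 3/5·15 = 10.6
Firm 1's FOC against E[q₂] yields q₁ = (71 − 2·7 + E[c₂])/(3/2) = (71 − 14 + 10.6)/(3/2) = 45.0667.
q₂(high-cost) = (71 − 15 − (1/2)·45.0667) = 33.4667.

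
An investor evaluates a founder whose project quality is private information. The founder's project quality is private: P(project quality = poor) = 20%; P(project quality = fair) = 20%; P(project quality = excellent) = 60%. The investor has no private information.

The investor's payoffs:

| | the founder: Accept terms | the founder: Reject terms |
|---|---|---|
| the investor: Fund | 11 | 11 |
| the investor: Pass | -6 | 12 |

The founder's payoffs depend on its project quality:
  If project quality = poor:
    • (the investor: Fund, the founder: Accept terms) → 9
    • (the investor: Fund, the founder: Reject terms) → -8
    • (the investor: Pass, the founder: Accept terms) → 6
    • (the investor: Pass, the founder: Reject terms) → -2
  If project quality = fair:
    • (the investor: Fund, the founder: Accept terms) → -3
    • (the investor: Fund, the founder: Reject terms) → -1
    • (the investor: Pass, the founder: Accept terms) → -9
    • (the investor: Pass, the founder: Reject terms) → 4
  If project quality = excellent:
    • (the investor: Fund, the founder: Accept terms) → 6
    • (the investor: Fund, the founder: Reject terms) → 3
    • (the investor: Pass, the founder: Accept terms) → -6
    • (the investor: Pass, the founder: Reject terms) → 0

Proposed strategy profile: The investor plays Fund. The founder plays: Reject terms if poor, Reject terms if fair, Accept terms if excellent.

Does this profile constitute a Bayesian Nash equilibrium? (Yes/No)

No

The investor plays Fund: E[Fund] = 0.2·(11) + 0.2·(11) + 0.6·(11) = 11; E[Pass] = 1.2. Best-responding. ✓
The founder (project quality poor), facing Fund: Accept terms gives 9, Reject terms gives -8. Proposed Reject terms is not best — profitable deviation exists. ✗
The founder (project quality fair), facing Fund: Accept terms gives -3, Reject terms gives -1. Proposed Reject terms is best. ✓
The founder (project quality excellent), facing Fund: Accept terms gives 6, Reject terms gives 3. Proposed Accept terms is best. ✓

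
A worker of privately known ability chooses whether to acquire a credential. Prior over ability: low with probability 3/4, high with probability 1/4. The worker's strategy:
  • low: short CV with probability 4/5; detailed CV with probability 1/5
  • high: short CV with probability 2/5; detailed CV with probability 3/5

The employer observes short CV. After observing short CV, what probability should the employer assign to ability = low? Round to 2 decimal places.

Apply Bayes' rule using the sender's strategy as the likelihood.
P(short CV) = (3/4)·(4/5) + (1/4)·(2/5) = 7/10
P(low | short CV) = ((3/4)·(4/5)) / (7/10) = (3/5) / (7/10) = 6/7

0.86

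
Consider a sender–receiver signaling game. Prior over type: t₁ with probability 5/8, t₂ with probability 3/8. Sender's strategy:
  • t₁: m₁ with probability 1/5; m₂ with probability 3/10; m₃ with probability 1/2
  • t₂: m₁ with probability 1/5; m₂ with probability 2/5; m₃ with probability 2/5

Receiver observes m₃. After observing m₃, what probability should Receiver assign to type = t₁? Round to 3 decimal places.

0.676

Apply Bayes' rule using the sender's strategy as the likelihood.
P(m₃) = (5/8)·(1/2) + (3/8)·(2/5) = 37/80
P(t₁ | m₃) = ((5/8)·(1/2)) / (37/80) = (5/16) / (37/80) = 25/37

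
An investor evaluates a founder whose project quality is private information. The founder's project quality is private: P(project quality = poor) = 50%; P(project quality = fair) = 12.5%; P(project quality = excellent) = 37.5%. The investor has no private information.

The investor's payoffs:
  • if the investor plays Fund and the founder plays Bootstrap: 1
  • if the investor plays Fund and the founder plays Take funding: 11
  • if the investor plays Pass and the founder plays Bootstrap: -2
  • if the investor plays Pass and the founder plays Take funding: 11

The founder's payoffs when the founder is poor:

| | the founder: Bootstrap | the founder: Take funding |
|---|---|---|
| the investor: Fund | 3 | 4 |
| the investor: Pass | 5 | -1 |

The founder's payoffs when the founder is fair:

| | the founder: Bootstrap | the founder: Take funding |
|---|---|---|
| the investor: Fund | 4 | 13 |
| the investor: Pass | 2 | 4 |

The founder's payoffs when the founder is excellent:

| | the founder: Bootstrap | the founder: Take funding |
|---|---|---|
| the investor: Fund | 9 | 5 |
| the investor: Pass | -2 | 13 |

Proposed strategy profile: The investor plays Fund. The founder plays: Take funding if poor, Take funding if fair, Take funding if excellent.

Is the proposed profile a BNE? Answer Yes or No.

The investor plays Fund: E[Fund] = 0.5·(11) + 0.125·(11) + 0.375·(11) = 11; E[Pass] = 11. Best-responding. ✓
The founder (project quality poor), facing Fund: Bootstrap gives 3, Take funding gives 4. Proposed Take funding is best. ✓
The founder (project quality fair), facing Fund: Bootstrap gives 4, Take funding gives 13. Proposed Take funding is best. ✓
The founder (project quality excellent), facing Fund: Bootstrap gives 9, Take funding gives 5. Proposed Take funding is not best — profitable deviation exists. ✗

No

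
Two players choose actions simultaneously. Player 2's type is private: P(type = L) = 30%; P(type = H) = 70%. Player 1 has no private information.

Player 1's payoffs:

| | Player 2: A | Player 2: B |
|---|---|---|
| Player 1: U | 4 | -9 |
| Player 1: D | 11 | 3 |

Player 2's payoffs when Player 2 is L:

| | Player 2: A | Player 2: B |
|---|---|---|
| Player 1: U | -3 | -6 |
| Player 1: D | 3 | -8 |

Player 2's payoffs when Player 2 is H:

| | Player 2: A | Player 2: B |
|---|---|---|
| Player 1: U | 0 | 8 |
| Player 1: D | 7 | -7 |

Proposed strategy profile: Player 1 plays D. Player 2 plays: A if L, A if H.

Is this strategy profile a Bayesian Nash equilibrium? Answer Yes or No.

Yes

Player 1 plays D: E[D] = 0.3·(11) + 0.7·(11) = 11; E[U] = 4. Best-responding. ✓
Player 2 (type L), facing D: A gives 3, B gives -8. Proposed A is best. ✓
Player 2 (type H), facing D: A gives 7, B gives -7. Proposed A is best. ✓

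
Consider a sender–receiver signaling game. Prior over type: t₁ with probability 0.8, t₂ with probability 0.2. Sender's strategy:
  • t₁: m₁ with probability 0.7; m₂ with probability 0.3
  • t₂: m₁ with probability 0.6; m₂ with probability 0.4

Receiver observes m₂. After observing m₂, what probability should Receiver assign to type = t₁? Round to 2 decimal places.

0.75

P(m₂) = 0.8·0.3 + 0.2·0.4 = 0.32
P(t₁ | m₂) = (0.8·0.3) / 0.32 = 0.24 / 0.32 = 0.75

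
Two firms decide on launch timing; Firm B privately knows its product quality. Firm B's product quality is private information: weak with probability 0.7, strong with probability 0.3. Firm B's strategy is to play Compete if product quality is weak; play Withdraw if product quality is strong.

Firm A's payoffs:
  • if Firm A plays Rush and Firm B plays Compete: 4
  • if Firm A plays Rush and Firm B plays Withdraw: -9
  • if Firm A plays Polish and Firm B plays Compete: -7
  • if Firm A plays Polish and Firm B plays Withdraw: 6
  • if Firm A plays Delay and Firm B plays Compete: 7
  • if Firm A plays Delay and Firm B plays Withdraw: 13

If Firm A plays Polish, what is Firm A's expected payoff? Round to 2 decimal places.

Take the expectation over Firm B's product quality, weighting each type's action by its prior probability.
E[Polish] = 0.7·(-7) + 0.3·6 = (-4.9) + 1.8 = -3.1

-3.10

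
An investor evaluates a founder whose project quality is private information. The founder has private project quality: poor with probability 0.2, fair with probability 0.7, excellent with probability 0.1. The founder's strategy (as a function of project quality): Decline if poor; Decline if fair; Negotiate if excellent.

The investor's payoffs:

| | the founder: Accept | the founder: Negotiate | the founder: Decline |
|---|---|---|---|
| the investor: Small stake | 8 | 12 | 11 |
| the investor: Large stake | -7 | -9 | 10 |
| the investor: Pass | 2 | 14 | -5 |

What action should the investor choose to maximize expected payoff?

E[Small stake] = 0.2·(11) + 0.7·(11) + 0.1·(12) = 11.1
E[Large stake] = 0.2·(10) + 0.7·(10) + 0.1·(-9) = 8.1
E[Pass] = 0.2·(-5) + 0.7·(-5) + 0.1·(14) = -3.1
Best response: Small stake (11.1 is the largest).

Small stake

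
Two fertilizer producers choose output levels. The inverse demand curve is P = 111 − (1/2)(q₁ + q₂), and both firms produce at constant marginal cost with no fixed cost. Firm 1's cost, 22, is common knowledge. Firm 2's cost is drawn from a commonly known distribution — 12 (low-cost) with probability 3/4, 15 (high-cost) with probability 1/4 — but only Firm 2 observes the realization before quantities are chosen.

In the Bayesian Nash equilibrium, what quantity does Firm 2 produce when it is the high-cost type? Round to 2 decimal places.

69.42

Type-c best response for Firm 2: q₂(c) = (111 − c) − q₁/2.
Firm 1 maximizes expected profit; its first-order condition is 111 − q₁ − (1/2)E[q₂] − 22 = 0.
Substituting E[q₂] and solving: E[c₂] = 12.75, so q₁ = (111 − 2·22 + 12.75)/(3/2) = 53.1667.
q₂(high-cost) = (111 − 15 − (1/2)·53.1667) = 69.4167.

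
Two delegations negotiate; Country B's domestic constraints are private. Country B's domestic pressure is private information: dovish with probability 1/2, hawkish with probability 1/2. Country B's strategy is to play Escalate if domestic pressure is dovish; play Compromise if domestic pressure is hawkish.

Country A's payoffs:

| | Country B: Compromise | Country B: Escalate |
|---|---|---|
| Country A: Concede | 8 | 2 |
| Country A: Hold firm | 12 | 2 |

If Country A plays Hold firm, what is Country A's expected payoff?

7

Take the expectation over Country B's domestic pressure, weighting each type's action by its prior probability.
E[Hold firm] = 1/2·2 + 1/2·12 = 1 + 6 = 7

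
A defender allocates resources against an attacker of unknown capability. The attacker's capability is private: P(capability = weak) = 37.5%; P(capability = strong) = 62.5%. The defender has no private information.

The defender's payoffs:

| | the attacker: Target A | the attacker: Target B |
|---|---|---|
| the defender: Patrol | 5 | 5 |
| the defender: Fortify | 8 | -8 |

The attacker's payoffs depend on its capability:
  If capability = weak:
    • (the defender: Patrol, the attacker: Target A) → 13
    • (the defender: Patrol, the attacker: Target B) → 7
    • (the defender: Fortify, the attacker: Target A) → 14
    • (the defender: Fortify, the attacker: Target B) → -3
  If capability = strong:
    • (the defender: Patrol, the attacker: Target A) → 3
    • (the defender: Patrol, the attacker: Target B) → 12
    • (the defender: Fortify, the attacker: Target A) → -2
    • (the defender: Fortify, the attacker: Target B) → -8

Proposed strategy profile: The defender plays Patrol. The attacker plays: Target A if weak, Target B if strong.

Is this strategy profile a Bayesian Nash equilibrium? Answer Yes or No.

Yes

The defender plays Patrol: E[Patrol] = 0.375·(5) + 0.625·(5) = 5; E[Fortify] = -2. Best-responding. ✓
The attacker (capability weak), facing Patrol: Target A gives 13, Target B gives 7. Proposed Target A is best. ✓
The attacker (capability strong), facing Patrol: Target A gives 3, Target B gives 12. Proposed Target B is best. ✓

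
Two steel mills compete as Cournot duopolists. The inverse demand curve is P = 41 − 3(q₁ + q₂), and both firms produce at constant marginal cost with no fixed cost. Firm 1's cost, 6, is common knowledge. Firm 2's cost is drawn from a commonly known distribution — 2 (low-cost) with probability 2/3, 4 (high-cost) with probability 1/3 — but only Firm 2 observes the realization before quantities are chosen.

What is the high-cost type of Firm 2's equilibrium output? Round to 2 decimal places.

4.41

Each type of Firm 2 best-responds to q₁; Firm 1 best-responds to the expected q₂ over Firm 2's types.
Firm 2 with cost c maximizes (41 − 3(q₁+q₂) − c)·q₂, giving q₂(c) = (41 − c − 3q₁)/6.
E[c₂] = 2/3·2 + 1/3·4 = 2.66667
Firm 1's FOC against E[q₂] yields q₁ = (41 − 2·6 + E[c₂])/9 = (41 − 12 + 2.66667)/9 = 3.51852.
q₂(high-cost) = (41 − 4 − 3·3.51852)/6 = 4.40741.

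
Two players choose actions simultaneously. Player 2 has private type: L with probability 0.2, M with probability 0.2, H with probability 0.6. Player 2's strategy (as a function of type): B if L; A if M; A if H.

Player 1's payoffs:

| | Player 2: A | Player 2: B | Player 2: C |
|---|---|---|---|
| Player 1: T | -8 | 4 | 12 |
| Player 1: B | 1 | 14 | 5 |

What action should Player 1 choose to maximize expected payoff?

E[T] = 0.2·(4) + 0.2·(-8) + 0.6·(-8) = -5.6
E[B] = 0.2·(14) + 0.2·(1) + 0.6·(1) = 3.6
Best response: B (3.6 is the largest).

B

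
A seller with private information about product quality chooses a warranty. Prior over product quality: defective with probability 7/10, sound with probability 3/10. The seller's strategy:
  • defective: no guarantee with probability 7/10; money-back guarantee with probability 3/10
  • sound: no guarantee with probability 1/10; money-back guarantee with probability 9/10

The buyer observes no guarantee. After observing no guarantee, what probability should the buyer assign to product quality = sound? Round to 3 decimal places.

Apply Bayes' rule using the sender's strategy as the likelihood.
P(no guarantee) = (7/10)·(7/10) + (3/10)·(1/10) = 13/25
P(sound | no guarantee) = ((3/10)·(1/10)) / (13/25) = (3/100) / (13/25) = 3/52

0.058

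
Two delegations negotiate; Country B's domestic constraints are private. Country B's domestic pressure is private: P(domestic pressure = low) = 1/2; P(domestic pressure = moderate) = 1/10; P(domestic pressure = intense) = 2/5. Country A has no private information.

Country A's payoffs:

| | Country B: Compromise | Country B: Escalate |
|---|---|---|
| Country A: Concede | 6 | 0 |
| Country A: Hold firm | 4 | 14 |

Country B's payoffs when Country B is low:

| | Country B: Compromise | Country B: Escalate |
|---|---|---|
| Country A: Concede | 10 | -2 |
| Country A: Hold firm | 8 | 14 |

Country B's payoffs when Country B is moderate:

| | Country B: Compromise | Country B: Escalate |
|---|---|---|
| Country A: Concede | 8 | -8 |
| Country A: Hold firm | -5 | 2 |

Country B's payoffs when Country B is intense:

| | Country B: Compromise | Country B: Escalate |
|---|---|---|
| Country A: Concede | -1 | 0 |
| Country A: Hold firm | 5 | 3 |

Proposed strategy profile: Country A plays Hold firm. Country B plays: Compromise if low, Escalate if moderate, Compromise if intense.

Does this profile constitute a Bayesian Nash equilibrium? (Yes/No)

No

Country A plays Hold firm: E[Hold firm] = 1/2·(4) + 1/10·(14) + 2/5·(4) = 5; E[Concede] = 27/5. Not best-responding. ✗
Country B (domestic pressure low), facing Hold firm: Compromise gives 8, Escalate gives 14. Proposed Compromise is not best — profitable deviation exists. ✗
Country B (domestic pressure moderate), facing Hold firm: Compromise gives -5, Escalate gives 2. Proposed Escalate is best. ✓
Country B (domestic pressure intense), facing Hold firm: Compromise gives 5, Escalate gives 3. Proposed Compromise is best. ✓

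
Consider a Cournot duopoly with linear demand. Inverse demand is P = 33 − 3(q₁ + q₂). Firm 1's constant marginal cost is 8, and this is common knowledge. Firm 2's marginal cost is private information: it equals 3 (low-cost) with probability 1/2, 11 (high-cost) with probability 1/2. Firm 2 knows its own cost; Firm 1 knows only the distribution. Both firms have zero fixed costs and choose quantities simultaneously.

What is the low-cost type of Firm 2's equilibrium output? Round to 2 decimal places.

3.67

Type-c best response for Firm 2: q₂(c) = (33 − c)/6 − q₁/2.
Firm 1 maximizes expected profit; its first-order condition is 33 − 6q₁ − 3E[q₂] − 8 = 0.
Substituting E[q₂] and solving: E[c₂] = 7, so q₁ = (33 − 2·8 + 7)/9 = 2.66667.
q₂(low-cost) = (33 − 3 − 3·2.66667)/6 = 3.66667.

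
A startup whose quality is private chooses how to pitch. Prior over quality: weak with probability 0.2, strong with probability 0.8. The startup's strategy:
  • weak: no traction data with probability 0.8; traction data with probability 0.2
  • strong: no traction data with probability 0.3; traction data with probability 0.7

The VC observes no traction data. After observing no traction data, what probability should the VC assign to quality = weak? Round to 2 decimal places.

0.40

Apply Bayes' rule using the sender's strategy as the likelihood.
P(no traction data) = 0.2·0.8 + 0.8·0.3 = 0.4
P(weak | no traction data) = (0.2·0.8) / 0.4 = 0.16 / 0.4 = 0.4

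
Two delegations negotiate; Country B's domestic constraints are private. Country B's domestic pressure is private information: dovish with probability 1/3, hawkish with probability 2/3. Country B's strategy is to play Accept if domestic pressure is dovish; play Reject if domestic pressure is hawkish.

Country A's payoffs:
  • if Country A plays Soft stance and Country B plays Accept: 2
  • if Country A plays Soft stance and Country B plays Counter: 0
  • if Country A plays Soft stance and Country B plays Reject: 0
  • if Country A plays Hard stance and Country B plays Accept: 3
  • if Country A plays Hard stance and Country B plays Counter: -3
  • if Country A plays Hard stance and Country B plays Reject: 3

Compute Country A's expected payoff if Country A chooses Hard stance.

Take the expectation over Country B's domestic pressure, weighting each type's action by its prior probability.
E[Hard stance] = 1/3·3 + 2/3·3 = 1 + 2 = 3

3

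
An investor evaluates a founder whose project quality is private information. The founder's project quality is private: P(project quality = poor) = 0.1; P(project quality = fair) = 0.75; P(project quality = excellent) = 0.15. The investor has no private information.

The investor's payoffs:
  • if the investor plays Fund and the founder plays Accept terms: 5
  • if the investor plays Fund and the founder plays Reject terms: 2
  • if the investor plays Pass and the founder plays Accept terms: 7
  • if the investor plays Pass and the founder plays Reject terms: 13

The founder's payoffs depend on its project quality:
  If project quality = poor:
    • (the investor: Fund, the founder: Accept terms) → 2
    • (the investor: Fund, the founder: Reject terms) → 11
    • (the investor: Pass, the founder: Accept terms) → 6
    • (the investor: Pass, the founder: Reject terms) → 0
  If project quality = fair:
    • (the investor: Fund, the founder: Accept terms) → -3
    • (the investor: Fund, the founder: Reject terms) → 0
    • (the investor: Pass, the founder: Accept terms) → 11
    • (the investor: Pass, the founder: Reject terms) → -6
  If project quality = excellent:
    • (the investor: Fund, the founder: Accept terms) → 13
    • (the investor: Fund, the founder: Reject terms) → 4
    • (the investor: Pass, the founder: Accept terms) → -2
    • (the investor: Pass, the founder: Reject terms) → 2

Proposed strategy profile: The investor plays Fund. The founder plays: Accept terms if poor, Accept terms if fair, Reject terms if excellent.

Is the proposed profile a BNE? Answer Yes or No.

The investor plays Fund: E[Fund] = 0.1·(5) + 0.75·(5) + 0.15·(2) = 4.55; E[Pass] = 7.9. Not best-responding. ✗
The founder (project quality poor), facing Fund: Accept terms gives 2, Reject terms gives 11. Proposed Accept terms is not best — profitable deviation exists. ✗
The founder (project quality fair), facing Fund: Accept terms gives -3, Reject terms gives 0. Proposed Accept terms is not best — profitable deviation exists. ✗
The founder (project quality excellent), facing Fund: Accept terms gives 13, Reject terms gives 4. Proposed Reject terms is not best — profitable deviation exists. ✗

No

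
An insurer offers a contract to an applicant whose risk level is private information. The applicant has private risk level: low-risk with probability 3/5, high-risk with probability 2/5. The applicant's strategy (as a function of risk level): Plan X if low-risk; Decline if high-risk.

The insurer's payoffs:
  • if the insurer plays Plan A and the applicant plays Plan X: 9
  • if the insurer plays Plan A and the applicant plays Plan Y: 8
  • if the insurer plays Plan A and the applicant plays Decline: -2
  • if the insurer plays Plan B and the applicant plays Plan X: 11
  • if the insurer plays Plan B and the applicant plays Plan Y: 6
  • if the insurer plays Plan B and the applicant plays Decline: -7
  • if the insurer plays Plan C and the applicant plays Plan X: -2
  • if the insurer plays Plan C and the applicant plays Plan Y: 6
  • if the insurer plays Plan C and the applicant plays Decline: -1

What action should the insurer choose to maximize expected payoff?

Plan A

Compute the insurer's expected payoff for each action, taking the expectation over the applicant's type.
E[Plan A] = 3/5·(9) + 2/5·(-2) = 23/5
E[Plan B] = 3/5·(11) + 2/5·(-7) = 19/5
E[Plan C] = 3/5·(-2) + 2/5·(-1) = -8/5
Best response: Plan A (23/5 is the largest).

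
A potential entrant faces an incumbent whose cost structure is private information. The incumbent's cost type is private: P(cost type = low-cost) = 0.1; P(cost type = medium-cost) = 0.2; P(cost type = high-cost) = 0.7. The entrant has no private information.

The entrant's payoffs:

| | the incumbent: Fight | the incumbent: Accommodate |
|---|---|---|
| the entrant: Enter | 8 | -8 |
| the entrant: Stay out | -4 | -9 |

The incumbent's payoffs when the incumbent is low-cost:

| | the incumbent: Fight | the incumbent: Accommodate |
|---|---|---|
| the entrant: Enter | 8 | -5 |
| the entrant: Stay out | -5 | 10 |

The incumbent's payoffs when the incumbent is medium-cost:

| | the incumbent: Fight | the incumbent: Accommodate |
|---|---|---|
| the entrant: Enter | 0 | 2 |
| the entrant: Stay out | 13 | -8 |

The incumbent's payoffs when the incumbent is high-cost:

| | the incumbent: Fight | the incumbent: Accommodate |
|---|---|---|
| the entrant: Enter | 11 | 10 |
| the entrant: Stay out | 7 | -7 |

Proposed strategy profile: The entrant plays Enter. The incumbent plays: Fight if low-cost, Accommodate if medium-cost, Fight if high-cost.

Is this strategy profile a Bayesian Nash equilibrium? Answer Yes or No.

The entrant plays Enter: E[Enter] = 0.1·(8) + 0.2·(-8) + 0.7·(8) = 4.8; E[Stay out] = -5. Best-responding. ✓
The incumbent (cost type low-cost), facing Enter: Fight gives 8, Accommodate gives -5. Proposed Fight is best. ✓
The incumbent (cost type medium-cost), facing Enter: Fight gives 0, Accommodate gives 2. Proposed Accommodate is best. ✓
The incumbent (cost type high-cost), facing Enter: Fight gives 11, Accommodate gives 10. Proposed Fight is best. ✓

Yes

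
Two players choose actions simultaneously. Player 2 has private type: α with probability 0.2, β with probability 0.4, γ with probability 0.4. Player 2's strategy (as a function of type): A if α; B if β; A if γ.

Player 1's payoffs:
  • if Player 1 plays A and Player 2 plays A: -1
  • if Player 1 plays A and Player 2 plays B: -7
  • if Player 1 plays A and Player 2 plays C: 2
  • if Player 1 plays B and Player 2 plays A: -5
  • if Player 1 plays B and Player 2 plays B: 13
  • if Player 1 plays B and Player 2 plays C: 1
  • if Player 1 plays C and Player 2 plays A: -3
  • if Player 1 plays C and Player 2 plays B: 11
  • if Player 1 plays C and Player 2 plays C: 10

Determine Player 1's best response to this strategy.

Compute Player 1's expected payoff for each action, taking the expectation over Player 2's type.
E[A] = 0.2·(-1) + 0.4·(-7) + 0.4·(-1) = -3.4
E[B] = 0.2·(-5) + 0.4·(13) + 0.4·(-5) = 2.2
E[C] = 0.2·(-3) + 0.4·(11) + 0.4·(-3) = 2.6
Best response: C (2.6 is the largest).

C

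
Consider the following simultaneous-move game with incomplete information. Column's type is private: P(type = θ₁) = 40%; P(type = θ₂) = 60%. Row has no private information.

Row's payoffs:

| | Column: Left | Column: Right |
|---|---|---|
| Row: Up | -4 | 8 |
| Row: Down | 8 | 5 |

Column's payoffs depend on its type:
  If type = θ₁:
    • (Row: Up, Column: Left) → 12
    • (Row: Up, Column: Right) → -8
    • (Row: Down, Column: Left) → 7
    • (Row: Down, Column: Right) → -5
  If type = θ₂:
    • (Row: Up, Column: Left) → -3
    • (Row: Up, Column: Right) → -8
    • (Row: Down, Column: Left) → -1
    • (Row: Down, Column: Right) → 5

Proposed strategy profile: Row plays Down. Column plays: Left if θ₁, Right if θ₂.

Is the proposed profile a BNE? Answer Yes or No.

Row plays Down: E[Down] = 0.4·(8) + 0.6·(5) = 6.2; E[Up] = 3.2. Best-responding. ✓
Column (type θ₁), facing Down: Left gives 7, Right gives -5. Proposed Left is best. ✓
Column (type θ₂), facing Down: Left gives -1, Right gives 5. Proposed Right is best. ✓

Yes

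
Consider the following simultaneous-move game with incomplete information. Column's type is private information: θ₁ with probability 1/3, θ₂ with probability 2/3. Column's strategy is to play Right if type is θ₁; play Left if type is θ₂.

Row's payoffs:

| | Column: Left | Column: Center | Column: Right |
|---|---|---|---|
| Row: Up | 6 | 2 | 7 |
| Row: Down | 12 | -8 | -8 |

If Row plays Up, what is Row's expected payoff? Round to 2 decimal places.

E[Up] = 1/3·7 + 2/3·6 = 7/3 + 4 = 19/3

6.33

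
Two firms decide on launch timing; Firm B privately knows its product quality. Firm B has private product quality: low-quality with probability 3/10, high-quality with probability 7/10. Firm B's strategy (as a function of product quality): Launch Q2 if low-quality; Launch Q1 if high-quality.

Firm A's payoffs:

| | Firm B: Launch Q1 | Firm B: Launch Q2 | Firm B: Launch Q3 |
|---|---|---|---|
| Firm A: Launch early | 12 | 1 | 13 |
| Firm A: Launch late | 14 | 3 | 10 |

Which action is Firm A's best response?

Compute Firm A's expected payoff for each action, taking the expectation over Firm B's type.
E[Launch early] = 3/10·(1) + 7/10·(12) = 87/10
E[Launch late] = 3/10·(3) + 7/10·(14) = 107/10
Best response: Launch late (107/10 is the largest).

Launch late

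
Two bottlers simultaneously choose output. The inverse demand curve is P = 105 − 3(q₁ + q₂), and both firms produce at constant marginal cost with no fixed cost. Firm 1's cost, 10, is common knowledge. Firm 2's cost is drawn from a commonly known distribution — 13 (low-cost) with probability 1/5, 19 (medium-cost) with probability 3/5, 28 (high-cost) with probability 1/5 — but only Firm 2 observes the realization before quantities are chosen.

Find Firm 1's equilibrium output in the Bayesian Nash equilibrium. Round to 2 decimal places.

Type-c best response for Firm 2: q₂(c) = (105 − c)/6 − q₁/2.
Firm 1 maximizes expected profit; its first-order condition is 105 − 6q₁ − 3E[q₂] − 10 = 0.
Substituting E[q₂] and solving: E[c₂] = 19.6, so q₁ = (105 − 2·10 + 19.6)/9 = 11.6222.

11.62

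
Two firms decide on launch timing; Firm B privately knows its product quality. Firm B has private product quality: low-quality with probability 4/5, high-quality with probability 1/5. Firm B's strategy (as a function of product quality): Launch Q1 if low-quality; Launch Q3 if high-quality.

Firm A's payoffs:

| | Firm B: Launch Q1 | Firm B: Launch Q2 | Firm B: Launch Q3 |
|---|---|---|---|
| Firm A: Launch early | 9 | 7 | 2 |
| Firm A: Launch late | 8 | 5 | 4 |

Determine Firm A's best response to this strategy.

Launch early

Compute Firm A's expected payoff for each action, taking the expectation over Firm B's type.
E[Launch early] = 4/5·(9) + 1/5·(2) = 38/5
E[Launch late] = 4/5·(8) + 1/5·(4) = 36/5
Best response: Launch early (38/5 is the largest).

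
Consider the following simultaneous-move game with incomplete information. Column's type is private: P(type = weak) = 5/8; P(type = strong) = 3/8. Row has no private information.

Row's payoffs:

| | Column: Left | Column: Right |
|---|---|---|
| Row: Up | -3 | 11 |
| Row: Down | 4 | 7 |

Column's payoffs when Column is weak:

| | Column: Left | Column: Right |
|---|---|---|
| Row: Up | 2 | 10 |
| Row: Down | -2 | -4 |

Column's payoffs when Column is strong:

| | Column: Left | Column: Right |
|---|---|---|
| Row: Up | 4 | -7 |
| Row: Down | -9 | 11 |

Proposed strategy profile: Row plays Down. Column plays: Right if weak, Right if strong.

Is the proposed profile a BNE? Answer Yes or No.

No

Row plays Down: E[Down] = 5/8·(7) + 3/8·(7) = 7; E[Up] = 11. Not best-responding. ✗
Column (type weak), facing Down: Left gives -2, Right gives -4. Proposed Right is not best — profitable deviation exists. ✗
Column (type strong), facing Down: Left gives -9, Right gives 11. Proposed Right is best. ✓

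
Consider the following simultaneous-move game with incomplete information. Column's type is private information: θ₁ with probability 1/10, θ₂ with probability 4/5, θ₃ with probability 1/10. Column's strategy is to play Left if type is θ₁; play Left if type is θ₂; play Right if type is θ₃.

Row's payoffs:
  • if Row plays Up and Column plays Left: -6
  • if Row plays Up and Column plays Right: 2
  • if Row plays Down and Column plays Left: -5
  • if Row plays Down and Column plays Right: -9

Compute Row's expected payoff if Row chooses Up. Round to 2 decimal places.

-5.20

Take the expectation over Column's type, weighting each type's action by its prior probability.
E[Up] = 1/10·(-6) + 4/5·(-6) + 1/10·2 = (-3/5) + (-24/5) + 1/5 = -26/5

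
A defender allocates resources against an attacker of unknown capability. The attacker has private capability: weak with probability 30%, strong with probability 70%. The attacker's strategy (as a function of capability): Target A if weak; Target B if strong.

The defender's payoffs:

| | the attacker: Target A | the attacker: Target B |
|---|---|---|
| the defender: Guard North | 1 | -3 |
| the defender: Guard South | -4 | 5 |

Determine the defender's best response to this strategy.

Guard South

Compute the defender's expected payoff for each action, taking the expectation over the attacker's type.
E[Guard North] = 0.3·(1) + 0.7·(-3) = -1.8
E[Guard South] = 0.3·(-4) + 0.7·(5) = 2.3
Best response: Guard South (2.3 is the largest).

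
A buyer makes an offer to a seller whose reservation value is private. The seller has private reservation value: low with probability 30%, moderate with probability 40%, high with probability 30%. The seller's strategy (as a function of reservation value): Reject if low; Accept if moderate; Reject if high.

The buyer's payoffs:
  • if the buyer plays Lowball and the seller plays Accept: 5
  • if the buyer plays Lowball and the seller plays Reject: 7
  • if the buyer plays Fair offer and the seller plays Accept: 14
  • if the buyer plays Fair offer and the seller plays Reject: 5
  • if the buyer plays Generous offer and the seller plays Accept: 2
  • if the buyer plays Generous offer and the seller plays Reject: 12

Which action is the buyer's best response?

Fair offer

E[Lowball] = 0.3·(7) + 0.4·(5) + 0.3·(7) = 6.2
E[Fair offer] = 0.3·(5) + 0.4·(14) + 0.3·(5) = 8.6
E[Generous offer] = 0.3·(12) + 0.4·(2) + 0.3·(12) = 8
Best response: Fair offer (8.6 is the largest).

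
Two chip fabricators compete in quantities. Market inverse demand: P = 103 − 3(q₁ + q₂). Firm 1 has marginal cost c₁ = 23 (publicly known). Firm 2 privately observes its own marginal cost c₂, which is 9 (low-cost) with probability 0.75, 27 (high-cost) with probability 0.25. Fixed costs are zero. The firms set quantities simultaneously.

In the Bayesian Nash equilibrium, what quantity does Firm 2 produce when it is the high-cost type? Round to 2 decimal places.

8.75

Each type of Firm 2 best-responds to q₁; Firm 1 best-responds to the expected q₂ over Firm 2's types.
Firm 2 with cost c maximizes (103 − 3(q₁+q₂) − c)·q₂, giving q₂(c) = (103 − c − 3q₁)/6.
E[c₂] = 0.75·9 + 0.25·27 = 13.5
Firm 1's FOC against E[q₂] yields q₁ = (103 − 2·23 + E[c₂])/9 = (103 − 46 + 13.5)/9 = 7.83333.
q₂(high-cost) = (103 − 27 − 3·7.83333)/6 = 8.75.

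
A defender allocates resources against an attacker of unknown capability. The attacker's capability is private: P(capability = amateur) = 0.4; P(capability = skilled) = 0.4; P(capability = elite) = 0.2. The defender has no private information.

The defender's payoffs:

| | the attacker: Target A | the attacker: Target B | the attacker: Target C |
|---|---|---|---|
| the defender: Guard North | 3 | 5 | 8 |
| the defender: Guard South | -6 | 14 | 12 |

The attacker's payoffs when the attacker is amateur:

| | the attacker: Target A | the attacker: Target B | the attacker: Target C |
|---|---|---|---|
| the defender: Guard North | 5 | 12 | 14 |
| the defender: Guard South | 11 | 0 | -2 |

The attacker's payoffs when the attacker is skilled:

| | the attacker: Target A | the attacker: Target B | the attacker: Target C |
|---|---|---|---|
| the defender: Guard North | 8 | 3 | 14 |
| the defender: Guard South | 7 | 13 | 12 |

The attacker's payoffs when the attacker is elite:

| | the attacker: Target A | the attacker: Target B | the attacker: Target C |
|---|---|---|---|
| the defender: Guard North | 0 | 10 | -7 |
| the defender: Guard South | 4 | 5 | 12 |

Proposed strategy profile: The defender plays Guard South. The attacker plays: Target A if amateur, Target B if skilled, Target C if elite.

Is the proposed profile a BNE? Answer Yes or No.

Yes

The defender plays Guard South: E[Guard South] = 0.4·(-6) + 0.4·(14) + 0.2·(12) = 5.6; E[Guard North] = 4.8. Best-responding. ✓
The attacker (capability amateur), facing Guard South: Target A gives 11, Target B gives 0, Target C gives -2. Proposed Target A is best. ✓
The attacker (capability skilled), facing Guard South: Target A gives 7, Target B gives 13, Target C gives 12. Proposed Target B is best. ✓
The attacker (capability elite), facing Guard South: Target A gives 4, Target B gives 5, Target C gives 12. Proposed Target C is best. ✓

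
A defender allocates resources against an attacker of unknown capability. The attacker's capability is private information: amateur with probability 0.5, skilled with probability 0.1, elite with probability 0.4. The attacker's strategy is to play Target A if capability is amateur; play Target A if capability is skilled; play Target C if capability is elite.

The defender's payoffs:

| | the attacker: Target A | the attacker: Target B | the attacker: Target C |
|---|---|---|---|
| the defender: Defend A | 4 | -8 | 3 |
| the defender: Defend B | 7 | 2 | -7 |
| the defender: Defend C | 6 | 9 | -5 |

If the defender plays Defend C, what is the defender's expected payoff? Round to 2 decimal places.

E[Defend C] = 0.5·6 + 0.1·6 + 0.4·(-5) = 3 + 0.6 + (-2) = 1.6

1.60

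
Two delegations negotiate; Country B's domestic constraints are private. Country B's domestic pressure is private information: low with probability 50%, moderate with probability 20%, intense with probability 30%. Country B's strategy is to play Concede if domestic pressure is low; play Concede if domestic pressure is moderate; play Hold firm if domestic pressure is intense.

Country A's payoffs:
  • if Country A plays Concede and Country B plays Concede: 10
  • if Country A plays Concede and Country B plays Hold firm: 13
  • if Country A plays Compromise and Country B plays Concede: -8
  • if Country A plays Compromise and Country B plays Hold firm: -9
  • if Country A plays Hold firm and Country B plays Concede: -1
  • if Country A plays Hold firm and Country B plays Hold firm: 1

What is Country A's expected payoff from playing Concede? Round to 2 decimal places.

E[Concede] = 0.5·10 + 0.2·10 + 0.3·13 = 5 + 2 + 3.9 = 10.9

10.90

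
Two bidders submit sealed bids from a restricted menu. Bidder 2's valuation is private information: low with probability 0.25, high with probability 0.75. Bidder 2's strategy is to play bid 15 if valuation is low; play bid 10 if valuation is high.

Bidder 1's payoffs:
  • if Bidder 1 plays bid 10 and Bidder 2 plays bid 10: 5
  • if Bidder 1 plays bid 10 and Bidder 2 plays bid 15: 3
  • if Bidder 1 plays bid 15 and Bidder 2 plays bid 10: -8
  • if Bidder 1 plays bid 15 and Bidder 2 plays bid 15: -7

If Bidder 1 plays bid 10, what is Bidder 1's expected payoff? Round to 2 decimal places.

Take the expectation over Bidder 2's valuation, weighting each type's action by its prior probability.
E[bid 10] = 0.25·3 + 0.75·5 = 0.75 + 3.75 = 4.5

4.50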